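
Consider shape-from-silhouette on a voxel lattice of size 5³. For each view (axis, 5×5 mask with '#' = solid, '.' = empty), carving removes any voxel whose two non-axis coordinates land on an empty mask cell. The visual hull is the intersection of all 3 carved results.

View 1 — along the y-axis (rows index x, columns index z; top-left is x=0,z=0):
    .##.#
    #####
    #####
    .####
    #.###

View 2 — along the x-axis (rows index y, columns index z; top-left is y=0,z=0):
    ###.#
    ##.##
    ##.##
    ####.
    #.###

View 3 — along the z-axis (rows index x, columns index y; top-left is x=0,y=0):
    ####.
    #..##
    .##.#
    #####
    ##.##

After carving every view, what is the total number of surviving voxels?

voxel count = 61

full grid |V| = 125
  1. axis=1 (XZ plane), |mask|=21  ⇒  voxels=105
  2. axis=0 (YZ plane), |mask|=20  ⇒  voxels=82
  3. axis=2 (XY plane), |mask|=19  ⇒  voxels=61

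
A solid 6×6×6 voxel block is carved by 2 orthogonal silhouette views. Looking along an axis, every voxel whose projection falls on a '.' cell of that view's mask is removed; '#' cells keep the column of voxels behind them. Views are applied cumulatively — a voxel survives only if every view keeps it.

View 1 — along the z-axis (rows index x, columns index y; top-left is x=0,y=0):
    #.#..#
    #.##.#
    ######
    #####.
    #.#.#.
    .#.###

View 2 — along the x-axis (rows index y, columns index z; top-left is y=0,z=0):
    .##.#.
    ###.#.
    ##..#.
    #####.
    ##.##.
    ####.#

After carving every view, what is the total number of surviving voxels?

before carving: 216 voxels (6×6×6)
  1. axis=2 (XY plane), |mask|=25  ⇒  voxels=150
  2. axis=0 (YZ plane), |mask|=24  ⇒  voxels=98

remaining voxels: 98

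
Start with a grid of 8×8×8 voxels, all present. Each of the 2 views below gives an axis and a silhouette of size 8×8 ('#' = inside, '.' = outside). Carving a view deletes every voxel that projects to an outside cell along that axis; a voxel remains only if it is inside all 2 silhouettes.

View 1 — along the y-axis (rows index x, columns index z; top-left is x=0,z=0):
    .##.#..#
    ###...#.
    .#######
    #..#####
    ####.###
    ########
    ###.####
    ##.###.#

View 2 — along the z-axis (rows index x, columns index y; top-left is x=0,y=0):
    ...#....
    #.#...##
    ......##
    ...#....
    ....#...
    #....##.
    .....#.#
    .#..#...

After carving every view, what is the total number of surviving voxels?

full grid |V| = 512
  1. axis=1 (XZ plane), |mask|=49  ⇒  voxels=392
  2. axis=2 (XY plane), |mask|=16  ⇒  voxels=97

voxel count = 97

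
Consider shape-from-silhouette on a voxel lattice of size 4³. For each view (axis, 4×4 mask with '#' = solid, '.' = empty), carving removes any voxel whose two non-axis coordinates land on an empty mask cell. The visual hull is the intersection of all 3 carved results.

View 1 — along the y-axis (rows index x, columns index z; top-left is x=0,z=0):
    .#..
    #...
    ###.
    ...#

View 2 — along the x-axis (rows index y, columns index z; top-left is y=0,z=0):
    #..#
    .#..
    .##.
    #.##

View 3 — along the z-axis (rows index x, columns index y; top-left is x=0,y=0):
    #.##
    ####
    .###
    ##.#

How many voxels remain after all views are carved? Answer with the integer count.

before carving: 64 voxels (4×4×4)
[1] y-view keeps 6 columns → grid now 24
[2] x-view keeps 8 columns → grid now 12
[3] z-view keeps 13 columns → grid now 10

voxel count = 10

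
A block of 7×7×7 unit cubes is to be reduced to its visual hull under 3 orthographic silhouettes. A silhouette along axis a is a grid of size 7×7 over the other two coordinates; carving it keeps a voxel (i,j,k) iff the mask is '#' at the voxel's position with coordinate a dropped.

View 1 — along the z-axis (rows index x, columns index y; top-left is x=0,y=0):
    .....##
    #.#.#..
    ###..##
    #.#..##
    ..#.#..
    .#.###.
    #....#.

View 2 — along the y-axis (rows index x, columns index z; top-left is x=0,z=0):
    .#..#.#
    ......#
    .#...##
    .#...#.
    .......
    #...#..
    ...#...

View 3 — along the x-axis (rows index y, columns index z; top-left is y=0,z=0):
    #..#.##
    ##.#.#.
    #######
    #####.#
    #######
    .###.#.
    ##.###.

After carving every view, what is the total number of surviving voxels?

31 voxels

start: 7×7×7 = 343 voxels
V1 z: intersect with XY mask (22 set) -- 154 left
V2 y: intersect with XZ mask (12 set) -- 42 left
V3 x: intersect with YZ mask (37 set) -- 31 left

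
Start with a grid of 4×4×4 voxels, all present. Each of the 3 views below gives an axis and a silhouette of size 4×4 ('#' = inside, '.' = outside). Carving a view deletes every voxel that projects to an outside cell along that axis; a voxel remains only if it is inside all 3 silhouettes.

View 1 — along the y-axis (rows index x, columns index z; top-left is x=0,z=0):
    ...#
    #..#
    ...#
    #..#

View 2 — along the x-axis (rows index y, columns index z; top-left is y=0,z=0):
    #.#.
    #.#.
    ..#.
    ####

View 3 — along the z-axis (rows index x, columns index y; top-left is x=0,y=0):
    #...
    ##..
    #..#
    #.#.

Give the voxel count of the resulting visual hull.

before carving: 64 voxels (4×4×4)
V1 y: intersect with XZ mask (6 set) -- 24 left
V2 x: intersect with YZ mask (9 set) -- 10 left
V3 z: intersect with XY mask (7 set) -- 4 left

remaining voxels: 4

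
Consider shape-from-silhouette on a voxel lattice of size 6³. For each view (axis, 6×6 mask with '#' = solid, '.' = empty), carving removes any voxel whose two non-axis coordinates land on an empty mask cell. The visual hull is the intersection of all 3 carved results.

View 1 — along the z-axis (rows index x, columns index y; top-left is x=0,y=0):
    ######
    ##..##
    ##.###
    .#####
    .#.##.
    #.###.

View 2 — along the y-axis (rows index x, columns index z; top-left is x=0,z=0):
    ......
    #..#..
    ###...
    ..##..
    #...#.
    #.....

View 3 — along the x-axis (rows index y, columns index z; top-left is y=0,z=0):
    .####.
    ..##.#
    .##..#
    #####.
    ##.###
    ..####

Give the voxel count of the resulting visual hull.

remaining voxels: 28

full grid |V| = 216
step 1: project along z, AND mask (27/36) → |grid| = 162
step 2: project along y, AND mask (10/36) → |grid| = 43
step 3: project along x, AND mask (24/36) → |grid| = 28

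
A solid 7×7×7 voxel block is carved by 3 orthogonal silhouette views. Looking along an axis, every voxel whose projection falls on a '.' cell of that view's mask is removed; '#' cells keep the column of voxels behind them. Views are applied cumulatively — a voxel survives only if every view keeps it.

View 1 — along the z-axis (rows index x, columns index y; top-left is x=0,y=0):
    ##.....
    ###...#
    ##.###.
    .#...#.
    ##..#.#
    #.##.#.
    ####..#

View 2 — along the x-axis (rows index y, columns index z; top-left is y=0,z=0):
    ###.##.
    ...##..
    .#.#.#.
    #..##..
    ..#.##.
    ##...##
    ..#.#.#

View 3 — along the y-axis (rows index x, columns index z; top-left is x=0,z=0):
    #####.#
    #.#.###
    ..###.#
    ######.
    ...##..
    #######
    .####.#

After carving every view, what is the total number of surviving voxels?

full grid |V| = 343
step 1: project along z, AND mask (26/49) → |grid| = 182
step 2: project along x, AND mask (23/49) → |grid| = 87
step 3: project along y, AND mask (35/49) → |grid| = 61

remaining voxels: 61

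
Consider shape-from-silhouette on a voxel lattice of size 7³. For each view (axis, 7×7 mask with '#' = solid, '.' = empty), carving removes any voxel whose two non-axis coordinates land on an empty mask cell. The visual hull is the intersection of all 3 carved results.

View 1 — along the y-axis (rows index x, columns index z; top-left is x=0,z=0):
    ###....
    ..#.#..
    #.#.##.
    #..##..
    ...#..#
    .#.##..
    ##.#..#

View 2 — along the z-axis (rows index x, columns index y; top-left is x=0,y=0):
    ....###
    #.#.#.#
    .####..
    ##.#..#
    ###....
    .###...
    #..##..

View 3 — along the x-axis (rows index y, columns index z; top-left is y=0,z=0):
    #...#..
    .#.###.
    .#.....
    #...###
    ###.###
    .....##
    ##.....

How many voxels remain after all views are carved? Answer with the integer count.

voxel count = 36

before carving: 343 voxels (7×7×7)
V1 y: intersect with XZ mask (21 set) -- 147 left
V2 z: intersect with XY mask (24 set) -- 72 left
V3 x: intersect with YZ mask (21 set) -- 36 left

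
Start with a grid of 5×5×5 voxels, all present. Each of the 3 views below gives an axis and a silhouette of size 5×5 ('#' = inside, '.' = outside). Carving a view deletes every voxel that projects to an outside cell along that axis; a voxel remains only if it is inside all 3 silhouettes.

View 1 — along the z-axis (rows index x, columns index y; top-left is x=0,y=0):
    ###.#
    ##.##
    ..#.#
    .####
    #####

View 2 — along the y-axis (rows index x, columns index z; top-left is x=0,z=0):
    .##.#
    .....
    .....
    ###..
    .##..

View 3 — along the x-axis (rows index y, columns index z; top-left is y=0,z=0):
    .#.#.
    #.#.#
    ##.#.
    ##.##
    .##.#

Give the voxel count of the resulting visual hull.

before carving: 125 voxels (5×5×5)
step 1: project along z, AND mask (19/25) → |grid| = 95
step 2: project along y, AND mask (8/25) → |grid| = 34
step 3: project along x, AND mask (15/25) → |grid| = 21

voxel count = 21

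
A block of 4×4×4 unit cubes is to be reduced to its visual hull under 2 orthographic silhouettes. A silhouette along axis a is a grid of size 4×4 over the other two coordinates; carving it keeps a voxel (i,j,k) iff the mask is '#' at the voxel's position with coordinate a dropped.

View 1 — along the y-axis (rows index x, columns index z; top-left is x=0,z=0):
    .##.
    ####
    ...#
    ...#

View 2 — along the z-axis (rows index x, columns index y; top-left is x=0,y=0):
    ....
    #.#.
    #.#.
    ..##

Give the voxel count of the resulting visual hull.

full grid |V| = 64
[1] y-view keeps 8 columns → grid now 32
[2] z-view keeps 6 columns → grid now 12

12 voxels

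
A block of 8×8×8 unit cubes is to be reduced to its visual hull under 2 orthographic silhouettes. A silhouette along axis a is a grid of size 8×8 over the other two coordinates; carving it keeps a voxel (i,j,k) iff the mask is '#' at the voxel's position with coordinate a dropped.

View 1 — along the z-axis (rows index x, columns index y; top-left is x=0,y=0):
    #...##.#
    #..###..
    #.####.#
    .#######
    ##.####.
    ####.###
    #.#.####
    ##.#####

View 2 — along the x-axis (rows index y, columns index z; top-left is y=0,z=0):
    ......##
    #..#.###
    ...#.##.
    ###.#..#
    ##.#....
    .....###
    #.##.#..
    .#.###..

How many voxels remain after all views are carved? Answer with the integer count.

|visual hull| = 165

initial block: 8^3 = 512
[1] z-view keeps 47 columns → grid now 376
[2] x-view keeps 29 columns → grid now 165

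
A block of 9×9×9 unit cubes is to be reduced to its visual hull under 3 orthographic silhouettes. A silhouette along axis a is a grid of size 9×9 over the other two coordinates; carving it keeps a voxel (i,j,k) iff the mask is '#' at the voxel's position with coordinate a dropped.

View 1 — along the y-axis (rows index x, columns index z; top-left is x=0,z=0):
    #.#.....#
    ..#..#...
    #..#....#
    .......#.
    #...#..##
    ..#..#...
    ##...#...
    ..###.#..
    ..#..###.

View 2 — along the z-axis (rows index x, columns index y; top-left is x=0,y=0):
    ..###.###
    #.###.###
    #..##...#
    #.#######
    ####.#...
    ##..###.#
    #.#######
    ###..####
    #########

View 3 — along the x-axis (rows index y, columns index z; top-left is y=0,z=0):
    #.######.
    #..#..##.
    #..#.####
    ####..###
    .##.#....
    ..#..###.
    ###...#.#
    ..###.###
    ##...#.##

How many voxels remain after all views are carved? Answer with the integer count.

before carving: 729 voxels (9×9×9)
  1. axis=1 (XZ plane), |mask|=26  ⇒  voxels=234
  2. axis=2 (XY plane), |mask|=60  ⇒  voxels=172
  3. axis=0 (YZ plane), |mask|=47  ⇒  voxels=106

remaining voxels: 106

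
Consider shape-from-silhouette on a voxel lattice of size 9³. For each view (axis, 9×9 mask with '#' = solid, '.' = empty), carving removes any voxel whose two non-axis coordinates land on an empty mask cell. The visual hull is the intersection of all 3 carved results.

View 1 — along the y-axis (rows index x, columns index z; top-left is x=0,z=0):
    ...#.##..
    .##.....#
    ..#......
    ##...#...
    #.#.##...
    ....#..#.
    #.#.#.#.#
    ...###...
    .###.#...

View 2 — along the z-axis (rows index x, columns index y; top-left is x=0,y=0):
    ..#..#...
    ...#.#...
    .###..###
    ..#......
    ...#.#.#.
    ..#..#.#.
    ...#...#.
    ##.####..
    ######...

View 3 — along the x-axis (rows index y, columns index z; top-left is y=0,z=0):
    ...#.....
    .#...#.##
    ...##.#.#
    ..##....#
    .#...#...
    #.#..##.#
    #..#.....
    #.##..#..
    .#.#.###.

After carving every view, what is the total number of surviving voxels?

before carving: 729 voxels (9×9×9)
carve view 1 (along y, XZ-mask fill 28/81): 252 voxels remain
carve view 2 (along z, XY-mask fill 31/81): 91 voxels remain
carve view 3 (along x, YZ-mask fill 30/81): 38 voxels remain

|visual hull| = 38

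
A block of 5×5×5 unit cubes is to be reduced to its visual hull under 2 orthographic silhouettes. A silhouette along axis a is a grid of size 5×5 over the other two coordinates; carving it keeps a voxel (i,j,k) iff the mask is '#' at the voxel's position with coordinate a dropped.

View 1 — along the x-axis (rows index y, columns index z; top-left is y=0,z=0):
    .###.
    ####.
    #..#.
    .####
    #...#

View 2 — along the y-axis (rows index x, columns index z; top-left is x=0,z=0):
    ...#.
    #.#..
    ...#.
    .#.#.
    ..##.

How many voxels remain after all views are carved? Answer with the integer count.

start: 5×5×5 = 125 voxels
carve view 1 (along x, YZ-mask fill 15/25): 75 voxels remain
carve view 2 (along y, XZ-mask fill 8/25): 28 voxels remain

voxel count = 28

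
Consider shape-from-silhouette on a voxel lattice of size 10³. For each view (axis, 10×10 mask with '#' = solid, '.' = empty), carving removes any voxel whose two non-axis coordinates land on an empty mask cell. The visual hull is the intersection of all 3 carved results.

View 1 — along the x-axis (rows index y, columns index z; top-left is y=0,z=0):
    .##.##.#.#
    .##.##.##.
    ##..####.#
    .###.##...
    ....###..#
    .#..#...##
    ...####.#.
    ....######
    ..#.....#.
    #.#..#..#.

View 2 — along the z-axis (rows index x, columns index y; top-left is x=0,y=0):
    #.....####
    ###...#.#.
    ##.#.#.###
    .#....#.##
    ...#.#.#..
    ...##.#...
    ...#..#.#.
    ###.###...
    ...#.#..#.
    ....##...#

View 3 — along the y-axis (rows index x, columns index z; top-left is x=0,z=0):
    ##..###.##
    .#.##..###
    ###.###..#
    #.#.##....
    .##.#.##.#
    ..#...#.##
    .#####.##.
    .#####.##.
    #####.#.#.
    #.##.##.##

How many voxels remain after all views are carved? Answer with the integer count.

voxel count = 134

before carving: 1000 voxels (10×10×10)
[1] x-view keeps 49 columns → grid now 490
[2] z-view keeps 42 columns → grid now 195
[3] y-view keeps 62 columns → grid now 134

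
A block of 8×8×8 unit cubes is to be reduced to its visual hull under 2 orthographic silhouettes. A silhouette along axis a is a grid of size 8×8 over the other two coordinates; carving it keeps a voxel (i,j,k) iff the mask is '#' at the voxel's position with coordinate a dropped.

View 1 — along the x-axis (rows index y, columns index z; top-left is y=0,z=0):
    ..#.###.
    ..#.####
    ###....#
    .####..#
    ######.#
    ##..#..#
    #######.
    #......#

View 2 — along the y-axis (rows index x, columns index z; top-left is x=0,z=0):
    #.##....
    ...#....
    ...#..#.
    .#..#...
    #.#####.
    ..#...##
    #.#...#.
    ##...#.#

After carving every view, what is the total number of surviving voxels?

|visual hull| = 110

full grid |V| = 512
V1 x: intersect with YZ mask (38 set) -- 304 left
V2 y: intersect with XZ mask (24 set) -- 110 left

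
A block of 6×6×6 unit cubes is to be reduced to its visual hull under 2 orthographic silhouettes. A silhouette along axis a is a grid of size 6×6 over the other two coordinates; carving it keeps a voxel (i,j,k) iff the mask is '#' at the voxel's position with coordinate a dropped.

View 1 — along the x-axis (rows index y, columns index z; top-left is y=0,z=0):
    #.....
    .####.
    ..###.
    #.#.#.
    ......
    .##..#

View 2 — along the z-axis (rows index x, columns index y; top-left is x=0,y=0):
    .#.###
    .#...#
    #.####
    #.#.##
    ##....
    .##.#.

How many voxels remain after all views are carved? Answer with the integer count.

initial block: 6^3 = 216
carve view 1 (along x, YZ-mask fill 14/36): 84 voxels remain
carve view 2 (along z, XY-mask fill 20/36): 46 voxels remain

|visual hull| = 46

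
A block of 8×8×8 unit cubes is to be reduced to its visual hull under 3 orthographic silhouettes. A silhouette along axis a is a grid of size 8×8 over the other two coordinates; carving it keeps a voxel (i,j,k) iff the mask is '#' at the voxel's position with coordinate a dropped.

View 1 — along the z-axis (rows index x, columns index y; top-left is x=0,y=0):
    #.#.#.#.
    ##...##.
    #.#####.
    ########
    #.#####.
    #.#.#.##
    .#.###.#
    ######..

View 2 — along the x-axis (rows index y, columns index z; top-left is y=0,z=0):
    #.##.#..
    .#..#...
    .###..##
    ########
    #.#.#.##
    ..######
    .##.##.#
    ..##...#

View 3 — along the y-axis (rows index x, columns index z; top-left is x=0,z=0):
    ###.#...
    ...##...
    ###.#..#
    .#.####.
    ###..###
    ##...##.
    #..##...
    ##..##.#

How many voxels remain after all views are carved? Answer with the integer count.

full grid |V| = 512
carve view 1 (along z, XY-mask fill 44/64): 352 voxels remain
carve view 2 (along x, YZ-mask fill 38/64): 216 voxels remain
carve view 3 (along y, XZ-mask fill 34/64): 117 voxels remain

remaining voxels: 117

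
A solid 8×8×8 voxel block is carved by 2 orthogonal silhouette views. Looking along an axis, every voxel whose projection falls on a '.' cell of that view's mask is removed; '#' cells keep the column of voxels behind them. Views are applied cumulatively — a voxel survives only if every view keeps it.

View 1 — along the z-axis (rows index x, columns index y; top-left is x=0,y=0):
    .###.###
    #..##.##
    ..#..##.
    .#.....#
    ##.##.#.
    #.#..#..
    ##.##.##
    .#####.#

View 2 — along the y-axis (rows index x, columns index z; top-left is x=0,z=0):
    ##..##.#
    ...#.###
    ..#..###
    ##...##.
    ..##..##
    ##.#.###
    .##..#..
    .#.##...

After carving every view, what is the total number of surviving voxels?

before carving: 512 voxels (8×8×8)
[1] z-view keeps 36 columns → grid now 288
[2] y-view keeps 33 columns → grid now 144

|visual hull| = 144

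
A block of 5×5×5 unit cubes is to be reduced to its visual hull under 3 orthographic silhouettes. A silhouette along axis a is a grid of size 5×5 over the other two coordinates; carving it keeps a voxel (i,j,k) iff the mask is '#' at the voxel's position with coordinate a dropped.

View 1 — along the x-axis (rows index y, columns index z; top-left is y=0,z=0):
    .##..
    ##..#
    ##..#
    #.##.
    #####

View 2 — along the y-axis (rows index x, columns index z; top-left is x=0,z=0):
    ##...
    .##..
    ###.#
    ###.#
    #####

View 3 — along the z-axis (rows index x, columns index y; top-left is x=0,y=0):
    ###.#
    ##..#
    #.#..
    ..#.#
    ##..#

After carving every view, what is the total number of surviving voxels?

34 voxels

before carving: 125 voxels (5×5×5)
V1 x: intersect with YZ mask (16 set) -- 80 left
V2 y: intersect with XZ mask (17 set) -- 59 left
V3 z: intersect with XY mask (14 set) -- 34 left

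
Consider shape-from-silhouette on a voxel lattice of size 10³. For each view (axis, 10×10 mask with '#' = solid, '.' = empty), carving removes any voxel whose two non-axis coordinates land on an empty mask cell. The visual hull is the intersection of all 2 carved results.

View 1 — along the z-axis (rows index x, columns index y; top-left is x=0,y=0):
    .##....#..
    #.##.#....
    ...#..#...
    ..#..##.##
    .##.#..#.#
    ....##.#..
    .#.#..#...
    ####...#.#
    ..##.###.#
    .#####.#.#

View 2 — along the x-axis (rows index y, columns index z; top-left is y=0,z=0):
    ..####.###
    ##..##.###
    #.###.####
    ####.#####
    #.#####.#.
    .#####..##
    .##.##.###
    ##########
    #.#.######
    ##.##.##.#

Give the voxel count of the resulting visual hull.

full grid |V| = 1000
V1 z: intersect with XY mask (44 set) -- 440 left
V2 x: intersect with YZ mask (77 set) -- 346 left

voxel count = 346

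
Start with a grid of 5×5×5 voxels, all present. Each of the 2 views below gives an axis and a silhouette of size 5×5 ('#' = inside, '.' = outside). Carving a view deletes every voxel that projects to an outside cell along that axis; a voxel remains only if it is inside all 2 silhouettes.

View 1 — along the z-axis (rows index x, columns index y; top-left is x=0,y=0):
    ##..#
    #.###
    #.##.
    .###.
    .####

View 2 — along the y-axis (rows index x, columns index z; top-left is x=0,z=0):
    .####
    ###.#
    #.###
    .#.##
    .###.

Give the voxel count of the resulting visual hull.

61 voxels

initial block: 5^3 = 125
after view 1 [z-axis, 17 of 25 cells solid] → remaining = 85
after view 2 [y-axis, 18 of 25 cells solid] → remaining = 61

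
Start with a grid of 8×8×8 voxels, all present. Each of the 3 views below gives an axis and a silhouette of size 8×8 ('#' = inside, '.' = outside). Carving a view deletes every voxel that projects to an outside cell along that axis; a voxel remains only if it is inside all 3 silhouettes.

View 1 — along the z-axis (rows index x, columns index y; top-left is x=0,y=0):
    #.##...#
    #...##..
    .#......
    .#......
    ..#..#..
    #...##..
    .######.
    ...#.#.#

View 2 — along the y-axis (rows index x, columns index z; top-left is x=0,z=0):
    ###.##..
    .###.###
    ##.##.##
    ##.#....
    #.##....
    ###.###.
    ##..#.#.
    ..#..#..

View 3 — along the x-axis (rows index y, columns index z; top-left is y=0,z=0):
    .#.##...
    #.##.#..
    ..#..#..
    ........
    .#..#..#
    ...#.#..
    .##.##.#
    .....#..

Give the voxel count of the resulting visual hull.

voxel count = 29

full grid |V| = 512
carve view 1 (along z, XY-mask fill 23/64): 184 voxels remain
carve view 2 (along y, XZ-mask fill 35/64): 101 voxels remain
carve view 3 (along x, YZ-mask fill 20/64): 29 voxels remain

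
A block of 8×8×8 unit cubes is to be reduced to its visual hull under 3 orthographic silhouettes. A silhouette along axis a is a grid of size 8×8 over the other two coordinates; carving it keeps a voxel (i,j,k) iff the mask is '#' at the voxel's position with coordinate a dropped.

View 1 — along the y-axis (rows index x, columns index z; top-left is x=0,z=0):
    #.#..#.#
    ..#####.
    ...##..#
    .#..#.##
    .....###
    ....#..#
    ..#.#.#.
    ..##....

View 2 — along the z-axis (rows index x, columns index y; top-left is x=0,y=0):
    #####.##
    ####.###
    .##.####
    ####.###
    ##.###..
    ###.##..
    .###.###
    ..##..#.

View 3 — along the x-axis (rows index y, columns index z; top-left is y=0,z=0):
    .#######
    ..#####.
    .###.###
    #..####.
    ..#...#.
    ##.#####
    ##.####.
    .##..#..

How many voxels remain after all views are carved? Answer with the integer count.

initial block: 8^3 = 512
  1. axis=1 (XZ plane), |mask|=26  ⇒  voxels=208
  2. axis=2 (XY plane), |mask|=46  ⇒  voxels=158
  3. axis=0 (YZ plane), |mask|=41  ⇒  voxels=104

voxel count = 104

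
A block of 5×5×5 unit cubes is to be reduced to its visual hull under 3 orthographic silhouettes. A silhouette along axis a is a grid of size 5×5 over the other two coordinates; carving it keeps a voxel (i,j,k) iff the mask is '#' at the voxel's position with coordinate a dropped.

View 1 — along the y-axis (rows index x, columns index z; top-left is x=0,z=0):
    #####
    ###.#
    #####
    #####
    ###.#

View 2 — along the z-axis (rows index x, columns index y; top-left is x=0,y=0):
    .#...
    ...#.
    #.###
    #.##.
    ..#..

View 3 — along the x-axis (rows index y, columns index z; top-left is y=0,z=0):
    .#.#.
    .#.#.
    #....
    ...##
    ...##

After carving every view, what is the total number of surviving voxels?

voxel count = 16

full grid |V| = 125
  1. axis=1 (XZ plane), |mask|=23  ⇒  voxels=115
  2. axis=2 (XY plane), |mask|=10  ⇒  voxels=48
  3. axis=0 (YZ plane), |mask|=9  ⇒  voxels=16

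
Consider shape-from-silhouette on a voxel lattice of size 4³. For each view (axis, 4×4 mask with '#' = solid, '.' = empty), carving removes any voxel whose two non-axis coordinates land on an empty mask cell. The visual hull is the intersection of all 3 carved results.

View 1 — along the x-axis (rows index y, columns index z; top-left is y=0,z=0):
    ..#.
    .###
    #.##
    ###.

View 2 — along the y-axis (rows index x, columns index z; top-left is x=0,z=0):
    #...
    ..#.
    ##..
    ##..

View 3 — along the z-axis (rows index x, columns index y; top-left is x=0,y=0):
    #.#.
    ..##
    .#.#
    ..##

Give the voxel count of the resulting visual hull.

before carving: 64 voxels (4×4×4)
carve view 1 (along x, YZ-mask fill 10/16): 40 voxels remain
carve view 2 (along y, XZ-mask fill 6/16): 14 voxels remain
carve view 3 (along z, XY-mask fill 8/16): 9 voxels remain

remaining voxels: 9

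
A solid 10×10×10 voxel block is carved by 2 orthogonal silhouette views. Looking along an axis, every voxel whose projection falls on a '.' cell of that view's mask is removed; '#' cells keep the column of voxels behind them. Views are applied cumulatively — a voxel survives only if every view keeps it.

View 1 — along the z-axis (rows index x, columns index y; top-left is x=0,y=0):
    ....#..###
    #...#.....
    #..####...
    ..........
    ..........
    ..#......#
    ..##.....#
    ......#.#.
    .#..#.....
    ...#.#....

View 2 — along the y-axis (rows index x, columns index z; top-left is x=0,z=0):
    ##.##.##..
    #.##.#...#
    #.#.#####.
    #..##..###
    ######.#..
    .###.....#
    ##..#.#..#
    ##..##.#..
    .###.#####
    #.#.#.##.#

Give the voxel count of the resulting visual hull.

130 voxels

full grid |V| = 1000
after view 1 [z-axis, 22 of 100 cells solid] → remaining = 220
after view 2 [y-axis, 59 of 100 cells solid] → remaining = 130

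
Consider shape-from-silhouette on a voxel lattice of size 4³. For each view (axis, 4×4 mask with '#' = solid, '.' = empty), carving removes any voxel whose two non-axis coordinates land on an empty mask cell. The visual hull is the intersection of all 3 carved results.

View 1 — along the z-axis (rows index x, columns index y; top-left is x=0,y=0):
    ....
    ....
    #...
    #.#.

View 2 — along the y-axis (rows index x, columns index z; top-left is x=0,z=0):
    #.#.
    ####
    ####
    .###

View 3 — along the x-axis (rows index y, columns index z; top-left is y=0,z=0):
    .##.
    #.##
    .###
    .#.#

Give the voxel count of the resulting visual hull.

initial block: 4^3 = 64
step 1: project along z, AND mask (3/16) → |grid| = 12
step 2: project along y, AND mask (13/16) → |grid| = 10
step 3: project along x, AND mask (10/16) → |grid| = 7

voxel count = 7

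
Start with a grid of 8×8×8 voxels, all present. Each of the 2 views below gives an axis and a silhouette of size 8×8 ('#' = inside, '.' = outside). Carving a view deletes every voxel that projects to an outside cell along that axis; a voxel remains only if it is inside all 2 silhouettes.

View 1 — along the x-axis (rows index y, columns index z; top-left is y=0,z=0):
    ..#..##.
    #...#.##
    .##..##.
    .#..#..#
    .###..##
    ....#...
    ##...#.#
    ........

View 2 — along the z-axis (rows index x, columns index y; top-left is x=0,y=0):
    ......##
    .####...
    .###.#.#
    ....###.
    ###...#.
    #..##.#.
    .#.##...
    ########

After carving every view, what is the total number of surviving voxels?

initial block: 8^3 = 512
  1. axis=0 (YZ plane), |mask|=24  ⇒  voxels=192
  2. axis=2 (XY plane), |mask|=33  ⇒  voxels=108

remaining voxels: 108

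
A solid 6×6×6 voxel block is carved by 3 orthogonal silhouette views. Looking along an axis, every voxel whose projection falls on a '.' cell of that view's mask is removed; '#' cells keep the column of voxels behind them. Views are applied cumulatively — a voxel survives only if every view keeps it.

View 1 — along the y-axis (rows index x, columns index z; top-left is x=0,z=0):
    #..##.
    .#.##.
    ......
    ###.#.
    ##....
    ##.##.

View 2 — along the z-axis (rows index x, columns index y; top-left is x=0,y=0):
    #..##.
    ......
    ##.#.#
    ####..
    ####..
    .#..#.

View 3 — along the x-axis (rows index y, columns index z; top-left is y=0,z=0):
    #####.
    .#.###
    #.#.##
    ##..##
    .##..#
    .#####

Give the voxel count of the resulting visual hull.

initial block: 6^3 = 216
  1. axis=1 (XZ plane), |mask|=16  ⇒  voxels=96
  2. axis=2 (XY plane), |mask|=17  ⇒  voxels=41
  3. axis=0 (YZ plane), |mask|=25  ⇒  voxels=27

voxel count = 27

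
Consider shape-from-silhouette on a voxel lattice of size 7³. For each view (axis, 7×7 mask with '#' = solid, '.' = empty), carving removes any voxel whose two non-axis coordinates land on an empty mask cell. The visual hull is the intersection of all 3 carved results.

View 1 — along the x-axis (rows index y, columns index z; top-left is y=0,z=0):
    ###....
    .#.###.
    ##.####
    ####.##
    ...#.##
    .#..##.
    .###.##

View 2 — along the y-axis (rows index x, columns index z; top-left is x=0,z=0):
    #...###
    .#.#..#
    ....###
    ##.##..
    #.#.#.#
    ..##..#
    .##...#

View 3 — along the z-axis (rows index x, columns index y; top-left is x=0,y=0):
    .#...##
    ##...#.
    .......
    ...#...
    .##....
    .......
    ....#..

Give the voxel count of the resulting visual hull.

start: 7×7×7 = 343 voxels
  1. axis=0 (YZ plane), |mask|=30  ⇒  voxels=210
  2. axis=1 (XZ plane), |mask|=24  ⇒  voxels=99
  3. axis=2 (XY plane), |mask|=10  ⇒  voxels=18

|visual hull| = 18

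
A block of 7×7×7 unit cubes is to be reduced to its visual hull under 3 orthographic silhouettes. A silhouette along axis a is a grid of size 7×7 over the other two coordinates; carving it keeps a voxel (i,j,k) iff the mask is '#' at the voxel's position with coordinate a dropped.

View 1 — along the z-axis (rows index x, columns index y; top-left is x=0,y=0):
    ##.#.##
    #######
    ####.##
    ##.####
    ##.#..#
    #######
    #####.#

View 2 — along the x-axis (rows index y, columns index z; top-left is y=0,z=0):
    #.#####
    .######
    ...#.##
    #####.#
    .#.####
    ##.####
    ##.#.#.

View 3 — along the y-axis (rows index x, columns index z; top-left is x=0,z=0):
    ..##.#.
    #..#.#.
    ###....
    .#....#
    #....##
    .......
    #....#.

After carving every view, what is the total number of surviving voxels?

initial block: 7^3 = 343
V1 z: intersect with XY mask (41 set) -- 287 left
V2 x: intersect with YZ mask (36 set) -- 216 left
V3 y: intersect with XZ mask (16 set) -- 67 left

|visual hull| = 67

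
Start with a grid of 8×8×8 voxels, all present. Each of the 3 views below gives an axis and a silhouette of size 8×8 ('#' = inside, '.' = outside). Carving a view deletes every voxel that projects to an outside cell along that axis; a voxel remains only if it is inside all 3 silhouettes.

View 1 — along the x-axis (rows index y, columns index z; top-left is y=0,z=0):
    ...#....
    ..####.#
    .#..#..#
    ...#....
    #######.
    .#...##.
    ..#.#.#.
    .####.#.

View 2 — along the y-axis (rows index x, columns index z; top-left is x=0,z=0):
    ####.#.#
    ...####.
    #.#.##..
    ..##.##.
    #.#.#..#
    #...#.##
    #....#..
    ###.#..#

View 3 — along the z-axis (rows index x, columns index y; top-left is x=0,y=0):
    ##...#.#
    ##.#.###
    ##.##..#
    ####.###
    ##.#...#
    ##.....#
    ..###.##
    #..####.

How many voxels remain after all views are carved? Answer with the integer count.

61 voxels

before carving: 512 voxels (8×8×8)
step 1: project along x, AND mask (28/64) → |grid| = 224
step 2: project along y, AND mask (33/64) → |grid| = 109
step 3: project along z, AND mask (39/64) → |grid| = 61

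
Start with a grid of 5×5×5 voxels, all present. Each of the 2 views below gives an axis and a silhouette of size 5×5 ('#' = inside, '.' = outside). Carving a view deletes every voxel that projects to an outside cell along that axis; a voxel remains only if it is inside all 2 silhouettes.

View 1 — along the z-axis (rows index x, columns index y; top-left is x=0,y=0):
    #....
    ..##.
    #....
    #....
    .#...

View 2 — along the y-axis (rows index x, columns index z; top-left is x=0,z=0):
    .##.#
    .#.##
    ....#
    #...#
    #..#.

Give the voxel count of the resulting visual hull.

before carving: 125 voxels (5×5×5)
carve view 1 (along z, XY-mask fill 6/25): 30 voxels remain
carve view 2 (along y, XZ-mask fill 11/25): 14 voxels remain

|visual hull| = 14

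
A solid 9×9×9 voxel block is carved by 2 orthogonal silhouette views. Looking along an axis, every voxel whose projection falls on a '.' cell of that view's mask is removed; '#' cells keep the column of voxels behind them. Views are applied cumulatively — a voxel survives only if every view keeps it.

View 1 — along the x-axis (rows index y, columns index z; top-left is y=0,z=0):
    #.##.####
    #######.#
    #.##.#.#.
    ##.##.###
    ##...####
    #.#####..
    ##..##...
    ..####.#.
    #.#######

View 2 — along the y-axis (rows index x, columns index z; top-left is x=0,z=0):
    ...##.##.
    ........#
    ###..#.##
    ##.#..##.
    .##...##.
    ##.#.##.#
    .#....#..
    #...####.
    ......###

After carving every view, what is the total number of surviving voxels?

initial block: 9^3 = 729
carve view 1 (along x, YZ-mask fill 56/81): 504 voxels remain
carve view 2 (along y, XZ-mask fill 36/81): 219 voxels remain

|visual hull| = 219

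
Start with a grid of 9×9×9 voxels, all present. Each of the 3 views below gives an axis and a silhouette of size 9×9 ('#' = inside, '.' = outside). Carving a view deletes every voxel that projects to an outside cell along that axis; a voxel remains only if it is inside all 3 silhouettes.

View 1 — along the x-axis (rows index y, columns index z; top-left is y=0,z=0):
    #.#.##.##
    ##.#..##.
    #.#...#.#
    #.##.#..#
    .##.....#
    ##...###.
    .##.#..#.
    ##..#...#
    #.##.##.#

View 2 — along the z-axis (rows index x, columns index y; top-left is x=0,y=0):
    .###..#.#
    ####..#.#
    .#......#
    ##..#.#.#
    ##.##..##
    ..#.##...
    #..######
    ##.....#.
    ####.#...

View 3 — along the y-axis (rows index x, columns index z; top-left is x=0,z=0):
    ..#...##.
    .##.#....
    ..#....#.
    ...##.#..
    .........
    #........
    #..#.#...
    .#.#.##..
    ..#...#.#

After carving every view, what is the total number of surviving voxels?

start: 9×9×9 = 729 voxels
[1] x-view keeps 42 columns → grid now 378
[2] z-view keeps 42 columns → grid now 203
[3] y-view keeps 22 columns → grid now 53

voxel count = 53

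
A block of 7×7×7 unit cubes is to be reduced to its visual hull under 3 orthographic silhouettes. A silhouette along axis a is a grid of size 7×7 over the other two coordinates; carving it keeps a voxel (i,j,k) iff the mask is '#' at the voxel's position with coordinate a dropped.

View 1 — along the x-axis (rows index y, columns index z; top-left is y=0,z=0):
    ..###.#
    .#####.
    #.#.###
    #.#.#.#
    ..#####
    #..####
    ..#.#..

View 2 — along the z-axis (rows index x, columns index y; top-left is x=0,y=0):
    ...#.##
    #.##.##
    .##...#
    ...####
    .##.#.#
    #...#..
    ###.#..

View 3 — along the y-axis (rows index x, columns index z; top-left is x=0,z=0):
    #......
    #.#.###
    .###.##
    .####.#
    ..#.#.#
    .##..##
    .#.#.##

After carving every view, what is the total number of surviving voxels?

before carving: 343 voxels (7×7×7)
  1. axis=0 (YZ plane), |mask|=30  ⇒  voxels=210
  2. axis=2 (XY plane), |mask|=25  ⇒  voxels=104
  3. axis=1 (XZ plane), |mask|=27  ⇒  voxels=65

|visual hull| = 65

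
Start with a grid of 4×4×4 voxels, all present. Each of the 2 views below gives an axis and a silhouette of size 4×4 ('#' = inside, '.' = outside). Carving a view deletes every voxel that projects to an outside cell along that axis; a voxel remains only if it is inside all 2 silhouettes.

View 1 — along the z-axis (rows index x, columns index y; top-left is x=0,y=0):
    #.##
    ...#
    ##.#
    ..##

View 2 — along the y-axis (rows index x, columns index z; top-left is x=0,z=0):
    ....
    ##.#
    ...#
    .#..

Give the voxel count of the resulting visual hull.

before carving: 64 voxels (4×4×4)
  1. axis=2 (XY plane), |mask|=9  ⇒  voxels=36
  2. axis=1 (XZ plane), |mask|=5  ⇒  voxels=8

8 voxels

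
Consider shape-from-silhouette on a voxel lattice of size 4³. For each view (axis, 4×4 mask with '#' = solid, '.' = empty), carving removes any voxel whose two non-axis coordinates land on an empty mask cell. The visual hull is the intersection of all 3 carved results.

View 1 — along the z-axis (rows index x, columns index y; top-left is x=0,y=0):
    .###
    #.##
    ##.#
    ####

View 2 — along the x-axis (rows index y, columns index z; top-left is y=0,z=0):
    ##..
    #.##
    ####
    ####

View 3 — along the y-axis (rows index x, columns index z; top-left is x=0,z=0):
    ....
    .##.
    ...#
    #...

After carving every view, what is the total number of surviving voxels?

|visual hull| = 11

before carving: 64 voxels (4×4×4)
[1] z-view keeps 13 columns → grid now 52
[2] x-view keeps 13 columns → grid now 43
[3] y-view keeps 4 columns → grid now 11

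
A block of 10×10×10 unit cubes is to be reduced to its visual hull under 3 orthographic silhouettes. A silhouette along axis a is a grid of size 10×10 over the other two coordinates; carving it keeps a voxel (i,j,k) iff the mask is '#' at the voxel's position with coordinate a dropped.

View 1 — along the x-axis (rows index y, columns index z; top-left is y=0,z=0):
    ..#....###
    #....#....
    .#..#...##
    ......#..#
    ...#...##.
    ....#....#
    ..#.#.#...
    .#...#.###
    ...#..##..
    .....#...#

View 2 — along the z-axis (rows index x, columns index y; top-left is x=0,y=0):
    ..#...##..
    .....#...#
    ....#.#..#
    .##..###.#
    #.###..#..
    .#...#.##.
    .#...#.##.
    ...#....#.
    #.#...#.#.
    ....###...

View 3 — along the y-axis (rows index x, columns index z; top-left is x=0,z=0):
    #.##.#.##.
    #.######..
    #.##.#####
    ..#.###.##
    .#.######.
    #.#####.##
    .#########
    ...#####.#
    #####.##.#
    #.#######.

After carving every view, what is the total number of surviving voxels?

remaining voxels: 85

before carving: 1000 voxels (10×10×10)
[1] x-view keeps 30 columns → grid now 300
[2] z-view keeps 36 columns → grid now 111
[3] y-view keeps 73 columns → grid now 85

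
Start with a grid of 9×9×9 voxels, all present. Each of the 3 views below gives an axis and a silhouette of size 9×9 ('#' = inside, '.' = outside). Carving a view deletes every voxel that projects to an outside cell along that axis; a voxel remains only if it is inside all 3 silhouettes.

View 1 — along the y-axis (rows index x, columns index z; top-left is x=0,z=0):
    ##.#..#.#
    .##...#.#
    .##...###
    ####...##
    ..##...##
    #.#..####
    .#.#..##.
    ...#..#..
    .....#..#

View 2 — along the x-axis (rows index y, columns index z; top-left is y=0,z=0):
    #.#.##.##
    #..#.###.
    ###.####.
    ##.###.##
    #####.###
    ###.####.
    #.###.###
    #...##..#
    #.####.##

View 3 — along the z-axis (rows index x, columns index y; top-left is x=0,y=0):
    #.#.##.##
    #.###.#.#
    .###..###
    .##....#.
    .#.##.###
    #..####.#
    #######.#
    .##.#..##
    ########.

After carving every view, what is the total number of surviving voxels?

before carving: 729 voxels (9×9×9)
carve view 1 (along y, XZ-mask fill 38/81): 342 voxels remain
carve view 2 (along x, YZ-mask fill 58/81): 228 voxels remain
carve view 3 (along z, XY-mask fill 54/81): 146 voxels remain

remaining voxels: 146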